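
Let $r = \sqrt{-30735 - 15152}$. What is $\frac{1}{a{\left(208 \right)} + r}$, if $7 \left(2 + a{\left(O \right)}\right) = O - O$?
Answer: $- \frac{2}{45891} - \frac{i \sqrt{45887}}{45891} \approx -4.3582 \cdot 10^{-5} - 0.0046679 i$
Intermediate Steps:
$r = i \sqrt{45887}$ ($r = \sqrt{-45887} = i \sqrt{45887} \approx 214.21 i$)
$a{\left(O \right)} = -2$ ($a{\left(O \right)} = -2 + \frac{O - O}{7} = -2 + \frac{1}{7} \cdot 0 = -2 + 0 = -2$)
$\frac{1}{a{\left(208 \right)} + r} = \frac{1}{-2 + i \sqrt{45887}}$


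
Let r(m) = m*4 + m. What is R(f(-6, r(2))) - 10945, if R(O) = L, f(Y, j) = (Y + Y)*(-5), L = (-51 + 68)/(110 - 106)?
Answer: -43763/4 ≈ -10941.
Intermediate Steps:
r(m) = 5*m (r(m) = 4*m + m = 5*m)
L = 17/4 ≈ 4.2500
f(Y, j) = -10*Y (f(Y, j) = (2*Y)*(-5) = -10*Y)
R(O) = 17/4
R(f(-6, r(2))) - 10945 = 17/4 - 10945 = -43763/4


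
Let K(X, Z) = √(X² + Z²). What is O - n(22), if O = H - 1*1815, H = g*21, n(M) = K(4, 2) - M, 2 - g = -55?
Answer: -596 - 2*√5 ≈ -600.47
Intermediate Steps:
g = 57 (g = 2 - 1*(-55) = 2 + 55 = 57)
n(M) = -M + 2*√5 (n(M) = √(4² + 2²) - M = √(16 + 4) - M = √20 - M = 2*√5 - M = -M + 2*√5)
H = 1197 (H = 57*21 = 1197)
O = -618 (O = 1197 - 1*1815 = 1197 - 1815 = -618)
O - n(22) = -618 - (-1*22 + 2*√5) = -618 - (-22 + 2*√5) = -618 + (22 - 2*√5) = -596 - 2*√5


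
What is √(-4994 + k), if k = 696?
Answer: I*√4298 ≈ 65.559*I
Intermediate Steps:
√(-4994 + k) = √(-4994 + 696) = √(-4298) = I*√4298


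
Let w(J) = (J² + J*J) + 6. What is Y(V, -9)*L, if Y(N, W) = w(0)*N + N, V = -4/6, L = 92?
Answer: -1288/3 ≈ -429.33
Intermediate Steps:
w(J) = 6 + 2*J² (w(J) = (J² + J²) + 6 = 2*J² + 6 = 6 + 2*J²)
V = -⅔ (V = -4*⅙ = -⅔ ≈ -0.66667)
Y(N, W) = 7*N (Y(N, W) = (6 + 2*0²)*N + N = (6 + 2*0)*N + N = (6 + 0)*N + N = 6*N + N = 7*N)
Y(V, -9)*L = (7*(-⅔))*92 = -14/3*92 = -1288/3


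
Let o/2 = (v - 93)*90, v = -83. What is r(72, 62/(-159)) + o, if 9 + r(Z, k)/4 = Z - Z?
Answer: -31716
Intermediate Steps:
r(Z, k) = -36 (r(Z, k) = -36 + 4*(Z - Z) = -36 + 4*0 = -36 + 0 = -36)
o = -31680 (o = 2*((-83 - 93)*90) = 2*(-176*90) = 2*(-15840) = -31680)
r(72, 62/(-159)) + o = -36 - 31680 = -31716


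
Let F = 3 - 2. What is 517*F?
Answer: 517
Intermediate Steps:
F = 1
517*F = 517*1 = 517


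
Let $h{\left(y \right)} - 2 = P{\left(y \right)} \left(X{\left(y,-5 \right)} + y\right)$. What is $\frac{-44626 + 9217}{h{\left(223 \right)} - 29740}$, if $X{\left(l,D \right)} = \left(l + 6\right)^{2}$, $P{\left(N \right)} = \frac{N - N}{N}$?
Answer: $\frac{35409}{29738} \approx 1.1907$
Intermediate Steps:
$P{\left(N \right)} = 0$ ($P{\left(N \right)} = \frac{0}{N} = 0$)
$X{\left(l,D \right)} = \left(6 + l\right)^{2}$
$h{\left(y \right)} = 2$ ($h{\left(y \right)} = 2 + 0 \left(\left(6 + y\right)^{2} + y\right) = 2 + 0 \left(y + \left(6 + y\right)^{2}\right) = 2 + 0 = 2$)
$\frac{-44626 + 9217}{h{\left(223 \right)} - 29740} = \frac{-44626 + 9217}{2 - 29740} = - \frac{35409}{-29738} = \left(-35409\right) \left(- \frac{1}{29738}\right) = \frac{35409}{29738}$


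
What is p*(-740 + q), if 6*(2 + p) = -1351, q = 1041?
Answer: -410263/6 ≈ -68377.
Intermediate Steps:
p = -1363/6 (p = -2 + (1/6)*(-1351) = -2 - 1351/6 = -1363/6 ≈ -227.17)
p*(-740 + q) = -1363*(-740 + 1041)/6 = -1363/6*301 = -410263/6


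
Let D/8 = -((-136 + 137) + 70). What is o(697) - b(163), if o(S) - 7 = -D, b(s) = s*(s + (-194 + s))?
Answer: -20941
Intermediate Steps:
D = -568 (D = 8*(-((-136 + 137) + 70)) = 8*(-(1 + 70)) = 8*(-1*71) = 8*(-71) = -568)
b(s) = s*(-194 + 2*s)
o(S) = 575 (o(S) = 7 - 1*(-568) = 7 + 568 = 575)
o(697) - b(163) = 575 - 2*163*(-97 + 163) = 575 - 2*163*66 = 575 - 1*21516 = 575 - 21516 = -20941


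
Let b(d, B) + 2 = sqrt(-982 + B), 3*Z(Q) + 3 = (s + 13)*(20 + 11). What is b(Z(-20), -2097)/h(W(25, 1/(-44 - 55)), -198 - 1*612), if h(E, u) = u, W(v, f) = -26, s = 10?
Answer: 1/405 - I*sqrt(3079)/810 ≈ 0.0024691 - 0.068505*I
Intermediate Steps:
Z(Q) = 710/3 (Z(Q) = -1 + ((10 + 13)*(20 + 11))/3 = -1 + (23*31)/3 = -1 + (1/3)*713 = -1 + 713/3 = 710/3)
b(d, B) = -2 + sqrt(-982 + B)
b(Z(-20), -2097)/h(W(25, 1/(-44 - 55)), -198 - 1*612) = (-2 + sqrt(-982 - 2097))/(-198 - 1*612) = (-2 + sqrt(-3079))/(-198 - 612) = (-2 + I*sqrt(3079))/(-810) = (-2 + I*sqrt(3079))*(-1/810) = 1/405 - I*sqrt(3079)/810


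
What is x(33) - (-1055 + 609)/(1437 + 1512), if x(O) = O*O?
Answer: 3211907/2949 ≈ 1089.2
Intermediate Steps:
x(O) = O²
x(33) - (-1055 + 609)/(1437 + 1512) = 33² - (-1055 + 609)/(1437 + 1512) = 1089 - (-446)/2949 = 1089 - 1*(-446/2949) = 1089 + 446/2949 = 3211907/2949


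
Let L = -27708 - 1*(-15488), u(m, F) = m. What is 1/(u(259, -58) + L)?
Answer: -1/11961 ≈ -8.3605e-5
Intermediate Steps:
L = -12220 (L = -27708 + 15488 = -12220)
1/(u(259, -58) + L) = 1/(259 - 12220) = 1/(-11961) = -1/11961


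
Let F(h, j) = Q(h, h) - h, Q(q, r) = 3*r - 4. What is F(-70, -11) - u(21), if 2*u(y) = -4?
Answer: -142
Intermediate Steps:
u(y) = -2 (u(y) = (½)*(-4) = -2)
Q(q, r) = -4 + 3*r
F(h, j) = -4 + 2*h (F(h, j) = (-4 + 3*h) - h = -4 + 2*h)
F(-70, -11) - u(21) = (-4 + 2*(-70)) - 1*(-2) = (-4 - 140) + 2 = -144 + 2 = -142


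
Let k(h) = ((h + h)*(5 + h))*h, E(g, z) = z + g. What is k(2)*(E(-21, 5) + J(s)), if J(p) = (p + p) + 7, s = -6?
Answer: -1176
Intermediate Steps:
E(g, z) = g + z
J(p) = 7 + 2*p (J(p) = 2*p + 7 = 7 + 2*p)
k(h) = 2*h²*(5 + h) (k(h) = ((2*h)*(5 + h))*h = (2*h*(5 + h))*h = 2*h²*(5 + h))
k(2)*(E(-21, 5) + J(s)) = (2*2²*(5 + 2))*((-21 + 5) + (7 + 2*(-6))) = (2*4*7)*(-16 + (7 - 12)) = 56*(-16 - 5) = 56*(-21) = -1176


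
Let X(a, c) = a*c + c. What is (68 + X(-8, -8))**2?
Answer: 15376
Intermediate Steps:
X(a, c) = c + a*c
(68 + X(-8, -8))**2 = (68 - 8*(1 - 8))**2 = (68 - 8*(-7))**2 = (68 + 56)**2 = 124**2 = 15376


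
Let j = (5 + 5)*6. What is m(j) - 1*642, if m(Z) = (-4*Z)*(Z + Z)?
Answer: -29442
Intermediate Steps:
j = 60 (j = 10*6 = 60)
m(Z) = -8*Z**2 (m(Z) = (-4*Z)*(2*Z) = -8*Z**2)
m(j) - 1*642 = -8*60**2 - 1*642 = -8*3600 - 642 = -28800 - 642 = -29442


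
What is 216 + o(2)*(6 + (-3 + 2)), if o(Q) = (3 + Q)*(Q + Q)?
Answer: 316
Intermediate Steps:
o(Q) = 2*Q*(3 + Q) (o(Q) = (3 + Q)*(2*Q) = 2*Q*(3 + Q))
216 + o(2)*(6 + (-3 + 2)) = 216 + (2*2*(3 + 2))*(6 + (-3 + 2)) = 216 + (2*2*5)*(6 - 1) = 216 + 20*5 = 216 + 100 = 316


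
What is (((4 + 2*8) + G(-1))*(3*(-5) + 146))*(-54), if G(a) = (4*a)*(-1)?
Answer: -169776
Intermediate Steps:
G(a) = -4*a
(((4 + 2*8) + G(-1))*(3*(-5) + 146))*(-54) = (((4 + 2*8) - 4*(-1))*(3*(-5) + 146))*(-54) = (((4 + 16) + 4)*(-15 + 146))*(-54) = ((20 + 4)*131)*(-54) = (24*131)*(-54) = 3144*(-54) = -169776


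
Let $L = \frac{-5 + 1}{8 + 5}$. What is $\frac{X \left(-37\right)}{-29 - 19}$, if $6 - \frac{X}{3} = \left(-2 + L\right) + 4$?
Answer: $\frac{259}{26} \approx 9.9615$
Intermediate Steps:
$L = - \frac{4}{13} \approx -0.30769$
$X = \frac{168}{13}$ ($X = 18 - 3 \left(\left(-2 - \frac{4}{13}\right) + 4\right) = 18 - 3 \left(- \frac{30}{13} + 4\right) = 18 - \frac{66}{13} = \frac{168}{13} \approx 12.923$)
$\frac{X \left(-37\right)}{-29 - 19} = \frac{\frac{168}{13} \left(-37\right)}{-29 - 19} = - \frac{6216}{13 \left(-48\right)} = \left(- \frac{6216}{13}\right) \left(- \frac{1}{48}\right) = \frac{259}{26}$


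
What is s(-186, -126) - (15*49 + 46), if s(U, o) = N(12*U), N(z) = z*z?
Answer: 4981043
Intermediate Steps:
N(z) = z**2
s(U, o) = 144*U**2 (s(U, o) = (12*U)**2 = 144*U**2)
s(-186, -126) - (15*49 + 46) = 144*(-186)**2 - (15*49 + 46) = 144*34596 - (735 + 46) = 4981824 - 1*781 = 4981824 - 781 = 4981043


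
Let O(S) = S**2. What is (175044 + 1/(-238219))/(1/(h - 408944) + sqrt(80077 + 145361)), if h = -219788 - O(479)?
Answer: 35784789986377855/39550612467489363058319 + 30709540576979842958915*sqrt(225438)/39550612467489363058319 ≈ 368.67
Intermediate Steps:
h = -449229 (h = -219788 - 1*479**2 = -219788 - 1*229441 = -219788 - 229441 = -449229)
(175044 + 1/(-238219))/(1/(h - 408944) + sqrt(80077 + 145361)) = (175044 + 1/(-238219))/(1/(-449229 - 408944) + sqrt(80077 + 145361)) = (175044 - 1/238219)/(1/(-858173) + sqrt(225438)) = 41698806635/(238219*(-1/858173 + sqrt(225438)))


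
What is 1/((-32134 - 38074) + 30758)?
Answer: -1/39450 ≈ -2.5349e-5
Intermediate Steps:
1/((-32134 - 38074) + 30758) = 1/(-70208 + 30758) = 1/(-39450) = -1/39450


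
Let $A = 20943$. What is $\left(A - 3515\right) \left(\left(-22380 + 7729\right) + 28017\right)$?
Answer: $232942648$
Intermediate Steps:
$\left(A - 3515\right) \left(\left(-22380 + 7729\right) + 28017\right) = \left(20943 - 3515\right) \left(\left(-22380 + 7729\right) + 28017\right) = \left(20943 - 3515\right) \left(-14651 + 28017\right) = 17428 \cdot 13366 = 232942648$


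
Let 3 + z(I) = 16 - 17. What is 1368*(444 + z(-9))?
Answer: 601920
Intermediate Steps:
z(I) = -4 (z(I) = -3 + (16 - 17) = -3 - 1 = -4)
1368*(444 + z(-9)) = 1368*(444 - 4) = 1368*440 = 601920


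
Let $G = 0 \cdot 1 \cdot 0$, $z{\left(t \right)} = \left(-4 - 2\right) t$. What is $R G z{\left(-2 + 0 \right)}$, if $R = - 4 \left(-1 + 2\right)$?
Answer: $0$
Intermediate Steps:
$z{\left(t \right)} = - 6 t$
$G = 0$ ($G = 0 \cdot 0 = 0$)
$R = -4$ ($R = \left(-4\right) 1 = -4$)
$R G z{\left(-2 + 0 \right)} = \left(-4\right) 0 \left(- 6 \left(-2 + 0\right)\right) = 0 \left(\left(-6\right) \left(-2\right)\right) = 0 \cdot 12 = 0$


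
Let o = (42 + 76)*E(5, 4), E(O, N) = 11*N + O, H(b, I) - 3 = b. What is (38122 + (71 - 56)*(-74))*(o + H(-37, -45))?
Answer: 212744976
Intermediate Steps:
H(b, I) = 3 + b
E(O, N) = O + 11*N
o = 5782 (o = (42 + 76)*(5 + 11*4) = 118*(5 + 44) = 118*49 = 5782)
(38122 + (71 - 56)*(-74))*(o + H(-37, -45)) = (38122 + (71 - 56)*(-74))*(5782 + (3 - 37)) = (38122 + 15*(-74))*(5782 - 34) = (38122 - 1110)*5748 = 37012*5748 = 212744976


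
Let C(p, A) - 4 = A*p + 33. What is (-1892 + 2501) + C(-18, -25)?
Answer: 1096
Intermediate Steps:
C(p, A) = 37 + A*p (C(p, A) = 4 + (A*p + 33) = 4 + (33 + A*p) = 37 + A*p)
(-1892 + 2501) + C(-18, -25) = (-1892 + 2501) + (37 - 25*(-18)) = 609 + (37 + 450) = 609 + 487 = 1096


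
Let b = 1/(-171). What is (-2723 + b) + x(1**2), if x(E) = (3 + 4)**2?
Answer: -457255/171 ≈ -2674.0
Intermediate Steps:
x(E) = 49 (x(E) = 7**2 = 49)
b = -1/171 ≈ -0.0058480
(-2723 + b) + x(1**2) = (-2723 - 1/171) + 49 = -465634/171 + 49 = -457255/171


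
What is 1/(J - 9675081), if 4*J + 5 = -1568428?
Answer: -4/40268757 ≈ -9.9333e-8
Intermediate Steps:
J = -1568433/4 (J = -5/4 + (¼)*(-1568428) = -5/4 - 392107 = -1568433/4 ≈ -3.9211e+5)
1/(J - 9675081) = 1/(-1568433/4 - 9675081) = 1/(-40268757/4) = -4/40268757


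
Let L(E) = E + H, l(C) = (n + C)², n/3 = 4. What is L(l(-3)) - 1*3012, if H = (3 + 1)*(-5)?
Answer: -2951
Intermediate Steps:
n = 12 (n = 3*4 = 12)
H = -20 (H = 4*(-5) = -20)
l(C) = (12 + C)²
L(E) = -20 + E (L(E) = E - 20 = -20 + E)
L(l(-3)) - 1*3012 = (-20 + (12 - 3)²) - 1*3012 = (-20 + 9²) - 3012 = (-20 + 81) - 3012 = 61 - 3012 = -2951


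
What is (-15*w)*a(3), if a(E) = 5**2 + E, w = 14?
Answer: -5880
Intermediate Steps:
a(E) = 25 + E
(-15*w)*a(3) = (-15*14)*(25 + 3) = -210*28 = -5880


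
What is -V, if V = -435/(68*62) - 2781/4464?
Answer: 6123/8432 ≈ 0.72616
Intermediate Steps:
V = -6123/8432 (V = -435/4216 - 2781*1/4464 = -435*1/4216 - 309/496 = -435/4216 - 309/496 = -6123/8432 ≈ -0.72616)
-V = -1*(-6123/8432) = 6123/8432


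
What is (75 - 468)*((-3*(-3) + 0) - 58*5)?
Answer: 110433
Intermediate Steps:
(75 - 468)*((-3*(-3) + 0) - 58*5) = -393*((9 + 0) - 290) = -393*(9 - 290) = -393*(-281) = 110433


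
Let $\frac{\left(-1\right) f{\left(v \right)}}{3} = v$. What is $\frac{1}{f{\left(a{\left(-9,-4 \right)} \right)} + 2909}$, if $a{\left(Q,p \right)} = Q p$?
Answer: $\frac{1}{2801} \approx 0.00035702$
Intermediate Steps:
$f{\left(v \right)} = - 3 v$
$\frac{1}{f{\left(a{\left(-9,-4 \right)} \right)} + 2909} = \frac{1}{- 3 \left(\left(-9\right) \left(-4\right)\right) + 2909} = \frac{1}{\left(-3\right) 36 + 2909} = \frac{1}{-108 + 2909} = \frac{1}{2801}$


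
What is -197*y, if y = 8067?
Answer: -1589199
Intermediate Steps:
-197*y = -197*8067 = -1589199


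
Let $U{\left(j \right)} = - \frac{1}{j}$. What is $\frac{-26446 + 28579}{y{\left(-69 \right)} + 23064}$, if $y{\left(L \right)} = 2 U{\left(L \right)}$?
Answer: $\frac{147177}{1591418} \approx 0.092482$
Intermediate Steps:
$y{\left(L \right)} = - \frac{2}{L}$ ($y{\left(L \right)} = 2 \left(- \frac{1}{L}\right) = - \frac{2}{L}$)
$\frac{-26446 + 28579}{y{\left(-69 \right)} + 23064} = \frac{-26446 + 28579}{- \frac{2}{-69} + 23064} = \frac{2133}{\left(-2\right) \left(- \frac{1}{69}\right) + 23064} = \frac{2133}{\frac{2}{69} + 23064} = \frac{2133}{\frac{1591418}{69}} = 2133 \cdot \frac{69}{1591418} = \frac{147177}{1591418}$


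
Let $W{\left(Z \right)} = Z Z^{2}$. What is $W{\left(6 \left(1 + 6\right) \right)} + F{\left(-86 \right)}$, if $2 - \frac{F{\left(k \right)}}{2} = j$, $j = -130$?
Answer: $74352$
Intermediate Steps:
$W{\left(Z \right)} = Z^{3}$
$F{\left(k \right)} = 264$ ($F{\left(k \right)} = 4 - -260 = 4 + 260 = 264$)
$W{\left(6 \left(1 + 6\right) \right)} + F{\left(-86 \right)} = \left(6 \left(1 + 6\right)\right)^{3} + 264 = \left(6 \cdot 7\right)^{3} + 264 = 42^{3} + 264 = 74088 + 264 = 74352$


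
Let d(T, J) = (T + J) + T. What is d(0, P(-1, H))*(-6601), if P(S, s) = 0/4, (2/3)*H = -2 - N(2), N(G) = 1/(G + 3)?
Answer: 0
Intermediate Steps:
N(G) = 1/(3 + G)
H = -33/10 (H = 3*(-2 - 1/(3 + 2))/2 = 3*(-2 - 1/5)/2 = (3/2)*(-11/5) = -33/10 ≈ -3.3000)
P(S, s) = 0 (P(S, s) = 0*(1/4) = 0)
d(T, J) = J + 2*T (d(T, J) = (J + T) + T = J + 2*T)
d(0, P(-1, H))*(-6601) = (0 + 2*0)*(-6601) = (0 + 0)*(-6601) = 0*(-6601) = 0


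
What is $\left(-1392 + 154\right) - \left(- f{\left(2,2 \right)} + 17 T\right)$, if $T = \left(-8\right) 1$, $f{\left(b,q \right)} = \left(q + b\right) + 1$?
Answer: $-1097$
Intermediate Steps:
$f{\left(b,q \right)} = 1 + b + q$ ($f{\left(b,q \right)} = \left(b + q\right) + 1 = 1 + b + q$)
$T = -8$
$\left(-1392 + 154\right) - \left(- f{\left(2,2 \right)} + 17 T\right) = \left(-1392 + 154\right) + \left(\left(1 + 2 + 2\right) - -136\right) = -1238 + \left(5 + 136\right) = -1238 + 141 = -1097$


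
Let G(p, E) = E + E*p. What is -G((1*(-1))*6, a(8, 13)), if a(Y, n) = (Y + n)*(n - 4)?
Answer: 945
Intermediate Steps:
a(Y, n) = (-4 + n)*(Y + n) (a(Y, n) = (Y + n)*(-4 + n) = (-4 + n)*(Y + n))
-G((1*(-1))*6, a(8, 13)) = -(13² - 4*8 - 4*13 + 8*13)*(1 + (1*(-1))*6) = -(169 - 32 - 52 + 104)*(1 - 1*6) = -189*(1 - 6) = -189*(-5) = -1*(-945) = 945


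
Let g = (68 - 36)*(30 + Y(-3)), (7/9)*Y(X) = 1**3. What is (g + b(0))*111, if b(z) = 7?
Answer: 783327/7 ≈ 1.1190e+5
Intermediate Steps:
Y(X) = 9/7 (Y(X) = (9/7)*1**3 = (9/7)*1 = 9/7)
g = 7008/7 (g = (68 - 36)*(30 + 9/7) = 32*(219/7) = 7008/7 ≈ 1001.1)
(g + b(0))*111 = (7008/7 + 7)*111 = (7057/7)*111 = 783327/7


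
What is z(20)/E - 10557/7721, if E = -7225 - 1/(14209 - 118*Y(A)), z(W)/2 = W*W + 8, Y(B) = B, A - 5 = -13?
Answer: -625626924345/422649184573 ≈ -1.4803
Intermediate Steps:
A = -8 (A = 5 - 13 = -8)
z(W) = 16 + 2*W² (z(W) = 2*(W*W + 8) = 2*(W² + 8) = 2*(8 + W²) = 16 + 2*W²)
E = -109480426/15153 (E = -7225 - 1/(14209 - 118*(-8)) = -7225 - 1/(14209 + 944) = -7225 - 1/15153 = -109480426/15153 ≈ -7225.0)
z(20)/E - 10557/7721 = (16 + 2*20²)/(-109480426/15153) - 10557/7721 = (16 + 2*400)*(-15153/109480426) - 10557*1/7721 = (16 + 800)*(-15153/109480426) - 10557/7721 = 816*(-15153/109480426) - 10557/7721 = -6182424/54740213 - 10557/7721 = -625626924345/422649184573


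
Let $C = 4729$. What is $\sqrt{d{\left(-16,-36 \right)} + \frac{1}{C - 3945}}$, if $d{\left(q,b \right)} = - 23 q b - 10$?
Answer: $\frac{3 i \sqrt{1154919}}{28} \approx 115.14 i$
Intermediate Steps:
$d{\left(q,b \right)} = -10 - 23 b q$ ($d{\left(q,b \right)} = - 23 b q - 10 = -10 - 23 b q$)
$\sqrt{d{\left(-16,-36 \right)} + \frac{1}{C - 3945}} = \sqrt{\left(-10 - \left(-828\right) \left(-16\right)\right) + \frac{1}{4729 - 3945}} = \sqrt{\left(-10 - 13248\right) + \frac{1}{784}} = \sqrt{-13258 + \frac{1}{784}} = \sqrt{- \frac{10394271}{784}} = \frac{3 i \sqrt{1154919}}{28}$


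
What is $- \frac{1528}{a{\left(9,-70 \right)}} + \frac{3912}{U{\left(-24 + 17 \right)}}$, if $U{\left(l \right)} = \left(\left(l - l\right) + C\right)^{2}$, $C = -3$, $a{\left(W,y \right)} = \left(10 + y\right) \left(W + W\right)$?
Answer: $\frac{58871}{135} \approx 436.08$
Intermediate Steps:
$a{\left(W,y \right)} = 2 W \left(10 + y\right)$ ($a{\left(W,y \right)} = \left(10 + y\right) 2 W = 2 W \left(10 + y\right)$)
$U{\left(l \right)} = 9$ ($U{\left(l \right)} = \left(\left(l - l\right) - 3\right)^{2} = \left(0 - 3\right)^{2} = \left(-3\right)^{2} = 9$)
$- \frac{1528}{a{\left(9,-70 \right)}} + \frac{3912}{U{\left(-24 + 17 \right)}} = - \frac{1528}{2 \cdot 9 \left(10 - 70\right)} + \frac{3912}{9} = - \frac{1528}{2 \cdot 9 \left(-60\right)} + 3912 \cdot \frac{1}{9} = - \frac{1528}{-1080} + \frac{1304}{3} = \left(-1528\right) \left(- \frac{1}{1080}\right) + \frac{1304}{3} = \frac{191}{135} + \frac{1304}{3} = \frac{58871}{135}$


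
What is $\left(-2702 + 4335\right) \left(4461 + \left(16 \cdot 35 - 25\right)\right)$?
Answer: $8158468$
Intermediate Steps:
$\left(-2702 + 4335\right) \left(4461 + \left(16 \cdot 35 - 25\right)\right) = 1633 \left(4461 + \left(560 - 25\right)\right) = 1633 \left(4461 + 535\right) = 1633 \cdot 4996 = 8158468$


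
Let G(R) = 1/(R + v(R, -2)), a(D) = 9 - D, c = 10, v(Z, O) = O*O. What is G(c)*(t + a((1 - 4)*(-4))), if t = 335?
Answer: 166/7 ≈ 23.714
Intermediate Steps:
v(Z, O) = O²
G(R) = 1/(4 + R) (G(R) = 1/(R + (-2)²) = 1/(R + 4) = 1/(4 + R))
G(c)*(t + a((1 - 4)*(-4))) = (335 + (9 - (1 - 4)*(-4)))/(4 + 10) = (335 + (9 - (-3)*(-4)))/14 = (335 + (9 - 1*12))/14 = (335 + (9 - 12))/14 = (335 - 3)/14 = (1/14)*332 = 166/7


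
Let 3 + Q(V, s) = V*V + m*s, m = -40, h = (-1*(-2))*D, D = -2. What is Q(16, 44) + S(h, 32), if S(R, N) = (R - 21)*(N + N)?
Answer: -3107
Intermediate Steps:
h = -4 (h = -1*(-2)*(-2) = 2*(-2) = -4)
S(R, N) = 2*N*(-21 + R) (S(R, N) = (-21 + R)*(2*N) = 2*N*(-21 + R))
Q(V, s) = -3 + V² - 40*s (Q(V, s) = -3 + (V*V - 40*s) = -3 + (V² - 40*s) = -3 + V² - 40*s)
Q(16, 44) + S(h, 32) = (-3 + 16² - 40*44) + 2*32*(-21 - 4) = (-3 + 256 - 1760) + 2*32*(-25) = -1507 - 1600 = -3107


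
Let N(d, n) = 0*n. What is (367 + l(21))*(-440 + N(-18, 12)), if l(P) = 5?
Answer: -163680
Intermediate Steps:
N(d, n) = 0
(367 + l(21))*(-440 + N(-18, 12)) = (367 + 5)*(-440 + 0) = 372*(-440) = -163680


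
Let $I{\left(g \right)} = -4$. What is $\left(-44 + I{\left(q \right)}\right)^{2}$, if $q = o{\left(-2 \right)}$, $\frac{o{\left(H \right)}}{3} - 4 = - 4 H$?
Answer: $2304$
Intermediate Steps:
$o{\left(H \right)} = 12 - 12 H$ ($o{\left(H \right)} = 12 + 3 \left(- 4 H\right) = 12 - 12 H$)
$q = 36$ ($q = 12 - -24 = 12 + 24 = 36$)
$\left(-44 + I{\left(q \right)}\right)^{2} = \left(-44 - 4\right)^{2} = \left(-48\right)^{2} = 2304$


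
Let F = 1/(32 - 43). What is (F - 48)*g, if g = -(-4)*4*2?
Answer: -16928/11 ≈ -1538.9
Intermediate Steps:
F = -1/11 (F = 1/(-11) = -1/11 ≈ -0.090909)
g = 32 (g = -4*(-4)*2 = 16*2 = 32)
(F - 48)*g = (-1/11 - 48)*32 = -529/11*32 = -16928/11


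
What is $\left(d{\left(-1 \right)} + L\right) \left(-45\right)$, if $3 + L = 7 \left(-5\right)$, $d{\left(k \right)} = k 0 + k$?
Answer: $1755$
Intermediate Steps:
$d{\left(k \right)} = k$ ($d{\left(k \right)} = 0 + k = k$)
$L = -38$ ($L = -3 + 7 \left(-5\right) = -3 - 35 = -38$)
$\left(d{\left(-1 \right)} + L\right) \left(-45\right) = \left(-1 - 38\right) \left(-45\right) = \left(-39\right) \left(-45\right) = 1755$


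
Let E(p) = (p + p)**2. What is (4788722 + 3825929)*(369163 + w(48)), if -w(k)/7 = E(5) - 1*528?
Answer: 3206019901509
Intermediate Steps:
E(p) = 4*p**2 (E(p) = (2*p)**2 = 4*p**2)
w(k) = 2996 (w(k) = -7*(4*5**2 - 1*528) = -7*(4*25 - 528) = -7*(100 - 528) = -7*(-428) = 2996)
(4788722 + 3825929)*(369163 + w(48)) = (4788722 + 3825929)*(369163 + 2996) = 8614651*372159 = 3206019901509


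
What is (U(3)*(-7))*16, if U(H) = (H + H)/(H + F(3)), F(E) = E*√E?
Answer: 112 - 112*√3 ≈ -81.990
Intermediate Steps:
F(E) = E^(3/2)
U(H) = 2*H/(H + 3*√3) (U(H) = (H + H)/(H + 3^(3/2)) = (2*H)/(H + 3*√3) = 2*H/(H + 3*√3))
(U(3)*(-7))*16 = ((2*3/(3 + 3*√3))*(-7))*16 = ((6/(3 + 3*√3))*(-7))*16 = -42/(3 + 3*√3)*16 = -672/(3 + 3*√3)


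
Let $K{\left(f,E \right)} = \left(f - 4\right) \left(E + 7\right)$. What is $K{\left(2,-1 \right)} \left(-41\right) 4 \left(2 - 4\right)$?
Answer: $-3936$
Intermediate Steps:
$K{\left(f,E \right)} = \left(-4 + f\right) \left(7 + E\right)$
$K{\left(2,-1 \right)} \left(-41\right) 4 \left(2 - 4\right) = \left(-28 - -4 + 7 \cdot 2 - 2\right) \left(-41\right) 4 \left(2 - 4\right) = \left(-28 + 4 + 14 - 2\right) \left(-41\right) 4 \left(-2\right) = \left(-12\right) \left(-41\right) \left(-8\right) = 492 \left(-8\right) = -3936$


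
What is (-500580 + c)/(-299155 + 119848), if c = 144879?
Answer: 118567/59769 ≈ 1.9838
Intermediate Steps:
(-500580 + c)/(-299155 + 119848) = (-500580 + 144879)/(-299155 + 119848) = -355701/(-179307) = -355701*(-1/179307) = 118567/59769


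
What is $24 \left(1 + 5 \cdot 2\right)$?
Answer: $264$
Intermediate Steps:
$24 \left(1 + 5 \cdot 2\right) = 24 \left(1 + 10\right) = 24 \cdot 11 = 264$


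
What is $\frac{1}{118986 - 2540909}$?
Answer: $- \frac{1}{2421923} \approx -4.129 \cdot 10^{-7}$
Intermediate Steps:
$\frac{1}{118986 - 2540909} = \frac{1}{-2421923} = - \frac{1}{2421923}$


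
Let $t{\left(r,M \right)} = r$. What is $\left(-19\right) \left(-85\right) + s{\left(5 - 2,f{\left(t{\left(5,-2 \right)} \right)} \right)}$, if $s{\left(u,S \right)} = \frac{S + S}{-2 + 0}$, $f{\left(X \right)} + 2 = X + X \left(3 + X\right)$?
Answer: $1572$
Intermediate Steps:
$f{\left(X \right)} = -2 + X + X \left(3 + X\right)$ ($f{\left(X \right)} = -2 + \left(X + X \left(3 + X\right)\right) = -2 + X + X \left(3 + X\right)$)
$s{\left(u,S \right)} = - S$ ($s{\left(u,S \right)} = \frac{2 S}{-2} = 2 S \left(- \frac{1}{2}\right) = - S$)
$\left(-19\right) \left(-85\right) + s{\left(5 - 2,f{\left(t{\left(5,-2 \right)} \right)} \right)} = \left(-19\right) \left(-85\right) - \left(-2 + 5^{2} + 4 \cdot 5\right) = 1615 - \left(-2 + 25 + 20\right) = 1615 - 43 = 1572$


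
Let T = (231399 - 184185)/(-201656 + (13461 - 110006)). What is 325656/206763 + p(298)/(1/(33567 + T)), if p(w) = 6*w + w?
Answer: 1439081730004517070/20552311121 ≈ 7.0020e+7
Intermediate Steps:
p(w) = 7*w
T = -47214/298201 (T = 47214/(-201656 - 96545) = 47214/(-298201) = 47214*(-1/298201) = -47214/298201 ≈ -0.15833)
325656/206763 + p(298)/(1/(33567 + T)) = 325656/206763 + (7*298)/(1/(33567 - 47214/298201)) = 325656*(1/206763) + 2086/(1/(10009665753/298201)) = 108552/68921 + 2086/(298201/10009665753) = 108552/68921 + 2086*(10009665753/298201) = 108552/68921 + 20880162760758/298201 = 1439081730004517070/20552311121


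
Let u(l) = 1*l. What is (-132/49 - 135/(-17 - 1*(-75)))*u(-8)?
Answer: 57084/1421 ≈ 40.172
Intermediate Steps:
u(l) = l
(-132/49 - 135/(-17 - 1*(-75)))*u(-8) = (-132/49 - 135/(-17 - 1*(-75)))*(-8) = (-132*1/49 - 135/(-17 + 75))*(-8) = (-132/49 - 135/58)*(-8) = -14271/2842*(-8) = 57084/1421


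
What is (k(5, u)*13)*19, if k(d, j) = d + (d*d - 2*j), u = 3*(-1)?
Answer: 8892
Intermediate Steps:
u = -3
k(d, j) = d + d² - 2*j (k(d, j) = d + (d² - 2*j) = d + d² - 2*j)
(k(5, u)*13)*19 = ((5 + 5² - 2*(-3))*13)*19 = ((5 + 25 + 6)*13)*19 = (36*13)*19 = 468*19 = 8892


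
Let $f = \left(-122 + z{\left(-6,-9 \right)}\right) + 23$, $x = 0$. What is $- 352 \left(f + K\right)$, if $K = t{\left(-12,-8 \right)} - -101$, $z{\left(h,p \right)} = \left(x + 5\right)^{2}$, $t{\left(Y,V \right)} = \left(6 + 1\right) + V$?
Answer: $-9152$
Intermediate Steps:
$t{\left(Y,V \right)} = 7 + V$
$z{\left(h,p \right)} = 25$ ($z{\left(h,p \right)} = \left(0 + 5\right)^{2} = 5^{2} = 25$)
$f = -74$ ($f = \left(-122 + 25\right) + 23 = -97 + 23 = -74$)
$K = 100$ ($K = \left(7 - 8\right) - -101 = -1 + 101 = 100$)
$- 352 \left(f + K\right) = - 352 \left(-74 + 100\right) = \left(-352\right) 26 = -9152$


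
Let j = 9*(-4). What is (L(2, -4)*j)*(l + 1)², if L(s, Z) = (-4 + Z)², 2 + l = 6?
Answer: -57600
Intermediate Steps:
l = 4 (l = -2 + 6 = 4)
j = -36
(L(2, -4)*j)*(l + 1)² = ((-4 - 4)²*(-36))*(4 + 1)² = ((-8)²*(-36))*5² = (64*(-36))*25 = -2304*25 = -57600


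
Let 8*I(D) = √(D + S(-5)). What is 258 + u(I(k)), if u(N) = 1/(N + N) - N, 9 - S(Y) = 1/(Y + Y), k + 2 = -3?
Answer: 258 + 279*√410/3280 ≈ 259.72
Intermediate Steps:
k = -5 (k = -2 - 3 = -5)
S(Y) = 9 - 1/(2*Y) (S(Y) = 9 - 1/(Y + Y) = 9 - 1/(2*Y))
I(D) = √(91/10 + D)/8 (I(D) = √(D + (9 - ½/(-5)))/8 = √(D + (9 - ½*(-⅕)))/8 = √(D + (9 + ⅒))/8 = √(D + 91/10)/8 = √(91/10 + D)/8)
u(N) = 1/(2*N) - N
258 + u(I(k)) = 258 + (1/(2*((√(910 + 100*(-5))/80))) - √(910 + 100*(-5))/80) = 258 + (1/(2*((√(910 - 500)/80))) - √(910 - 500)/80) = 258 + (1/(2*((√410/80))) - √410/80) = 258 + ((8*√410/41)/2 - √410/80) = 258 + (4*√410/41 - √410/80) = 258 + 279*√410/3280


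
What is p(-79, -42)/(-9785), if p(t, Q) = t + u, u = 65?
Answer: 14/9785 ≈ 0.0014308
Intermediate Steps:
p(t, Q) = 65 + t (p(t, Q) = t + 65 = 65 + t)
p(-79, -42)/(-9785) = (65 - 79)/(-9785) = -14*(-1/9785) = 14/9785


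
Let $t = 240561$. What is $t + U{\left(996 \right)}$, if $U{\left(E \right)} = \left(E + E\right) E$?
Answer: $2224593$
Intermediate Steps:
$U{\left(E \right)} = 2 E^{2}$ ($U{\left(E \right)} = 2 E E = 2 E^{2}$)
$t + U{\left(996 \right)} = 240561 + 2 \cdot 996^{2} = 240561 + 2 \cdot 992016 = 240561 + 1984032 = 2224593$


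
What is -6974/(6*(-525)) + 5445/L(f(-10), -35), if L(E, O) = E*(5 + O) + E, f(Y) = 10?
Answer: -1512929/91350 ≈ -16.562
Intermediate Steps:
L(E, O) = E + E*(5 + O)
-6974/(6*(-525)) + 5445/L(f(-10), -35) = -6974/(6*(-525)) + 5445/((10*(6 - 35))) = -6974/(-3150) + 5445/((10*(-29))) = -6974*(-1/3150) + 5445/(-290) = 3487/1575 + 5445*(-1/290) = 3487/1575 - 1089/58 = -1512929/91350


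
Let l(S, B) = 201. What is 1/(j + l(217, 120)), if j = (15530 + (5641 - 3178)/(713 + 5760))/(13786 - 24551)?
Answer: 69681845/13905522692 ≈ 0.0050111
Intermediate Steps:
j = -100528153/69681845 (j = (15530 + 2463/6473)/(-10765) = (15530 + 2463*(1/6473))*(-1/10765) = (15530 + 2463/6473)*(-1/10765) = (100528153/6473)*(-1/10765) = -100528153/69681845 ≈ -1.4427)
1/(j + l(217, 120)) = 1/(-100528153/69681845 + 201) = 1/(13905522692/69681845) = 69681845/13905522692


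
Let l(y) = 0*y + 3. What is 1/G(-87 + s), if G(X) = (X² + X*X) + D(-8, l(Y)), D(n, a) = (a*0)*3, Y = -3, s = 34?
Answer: 1/5618 ≈ 0.00017800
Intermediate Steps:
l(y) = 3 (l(y) = 0 + 3 = 3)
D(n, a) = 0 (D(n, a) = 0*3 = 0)
G(X) = 2*X² (G(X) = (X² + X*X) + 0 = (X² + X²) + 0 = 2*X² + 0 = 2*X²)
1/G(-87 + s) = 1/(2*(-87 + 34)²) = 1/(2*(-53)²) = 1/(2*2809) = 1/5618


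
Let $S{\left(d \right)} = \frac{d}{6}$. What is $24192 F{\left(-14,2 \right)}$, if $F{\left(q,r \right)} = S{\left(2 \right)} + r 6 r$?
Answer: $588672$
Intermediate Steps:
$S{\left(d \right)} = \frac{d}{6}$ ($S{\left(d \right)} = d \frac{1}{6} = \frac{d}{6}$)
$F{\left(q,r \right)} = \frac{1}{3} + 6 r^{2}$ ($F{\left(q,r \right)} = \frac{1}{6} \cdot 2 + r 6 r = \frac{1}{3} + 6 r^{2}$)
$24192 F{\left(-14,2 \right)} = 24192 \left(\frac{1}{3} + 6 \cdot 2^{2}\right) = 24192 \left(\frac{1}{3} + 6 \cdot 4\right) = 24192 \left(\frac{1}{3} + 24\right) = 24192 \cdot \frac{73}{3} = 588672$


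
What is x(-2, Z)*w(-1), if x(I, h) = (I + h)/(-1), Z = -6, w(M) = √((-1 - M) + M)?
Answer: 8*I ≈ 8.0*I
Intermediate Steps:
w(M) = I (w(M) = √(-1) = I)
x(I, h) = -I - h (x(I, h) = (I + h)*(-1) = -I - h)
x(-2, Z)*w(-1) = (-1*(-2) - 1*(-6))*I = (2 + 6)*I = 8*I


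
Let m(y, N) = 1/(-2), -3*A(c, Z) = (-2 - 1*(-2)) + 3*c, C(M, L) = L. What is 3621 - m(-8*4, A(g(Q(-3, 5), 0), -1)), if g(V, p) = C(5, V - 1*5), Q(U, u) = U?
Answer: 7243/2 ≈ 3621.5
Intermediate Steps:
g(V, p) = -5 + V (g(V, p) = V - 1*5 = V - 5 = -5 + V)
A(c, Z) = -c (A(c, Z) = -((-2 - 1*(-2)) + 3*c)/3 = -((-2 + 2) + 3*c)/3 = -(0 + 3*c)/3 = -c)
m(y, N) = -½
3621 - m(-8*4, A(g(Q(-3, 5), 0), -1)) = 3621 - 1*(-½) = 3621 + ½ = 7243/2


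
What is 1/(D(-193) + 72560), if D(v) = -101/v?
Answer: 193/14004181 ≈ 1.3782e-5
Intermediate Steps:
1/(D(-193) + 72560) = 1/(-101/(-193) + 72560) = 1/(-101*(-1/193) + 72560) = 1/(101/193 + 72560) = 1/(14004181/193) = 193/14004181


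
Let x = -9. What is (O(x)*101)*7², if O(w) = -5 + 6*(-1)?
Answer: -54439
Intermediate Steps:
O(w) = -11 (O(w) = -5 - 6 = -11)
(O(x)*101)*7² = -11*101*7² = -1111*49 = -54439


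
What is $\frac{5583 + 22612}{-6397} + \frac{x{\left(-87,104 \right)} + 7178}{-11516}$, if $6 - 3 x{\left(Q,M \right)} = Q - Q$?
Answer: $- \frac{92656020}{18416963} \approx -5.031$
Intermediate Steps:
$x{\left(Q,M \right)} = 2$ ($x{\left(Q,M \right)} = 2 - \frac{Q - Q}{3} = 2 - 0 = 2 + 0 = 2$)
$\frac{5583 + 22612}{-6397} + \frac{x{\left(-87,104 \right)} + 7178}{-11516} = \frac{5583 + 22612}{-6397} + \frac{2 + 7178}{-11516} = 28195 \left(- \frac{1}{6397}\right) + 7180 \left(- \frac{1}{11516}\right) = - \frac{28195}{6397} - \frac{1795}{2879} = - \frac{92656020}{18416963}$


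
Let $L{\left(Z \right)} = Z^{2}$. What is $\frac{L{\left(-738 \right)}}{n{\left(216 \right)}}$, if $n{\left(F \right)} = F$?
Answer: $\frac{5043}{2} \approx 2521.5$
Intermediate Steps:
$\frac{L{\left(-738 \right)}}{n{\left(216 \right)}} = \frac{\left(-738\right)^{2}}{216} = 544644 \cdot \frac{1}{216} = \frac{5043}{2}$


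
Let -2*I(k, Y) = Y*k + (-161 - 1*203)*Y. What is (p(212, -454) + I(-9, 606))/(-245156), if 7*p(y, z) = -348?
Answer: -790785/1716092 ≈ -0.46081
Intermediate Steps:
p(y, z) = -348/7 (p(y, z) = (1/7)*(-348) = -348/7)
I(k, Y) = 182*Y - Y*k/2 (I(k, Y) = -(Y*k + (-161 - 1*203)*Y)/2 = -(Y*k + (-161 - 203)*Y)/2 = -(Y*k - 364*Y)/2 = -(-364*Y + Y*k)/2 = 182*Y - Y*k/2)
(p(212, -454) + I(-9, 606))/(-245156) = (-348/7 + (1/2)*606*(364 - 1*(-9)))/(-245156) = (-348/7 + (1/2)*606*(364 + 9))*(-1/245156) = (-348/7 + (1/2)*606*373)*(-1/245156) = (-348/7 + 113019)*(-1/245156) = (790785/7)*(-1/245156) = -790785/1716092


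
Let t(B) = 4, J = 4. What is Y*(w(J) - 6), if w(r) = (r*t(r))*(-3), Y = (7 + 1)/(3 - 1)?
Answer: -216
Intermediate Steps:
Y = 4 (Y = 8/2 = 8*(1/2) = 4)
w(r) = -12*r (w(r) = (r*4)*(-3) = (4*r)*(-3) = -12*r)
Y*(w(J) - 6) = 4*(-12*4 - 6) = 4*(-48 - 6) = 4*(-54) = -216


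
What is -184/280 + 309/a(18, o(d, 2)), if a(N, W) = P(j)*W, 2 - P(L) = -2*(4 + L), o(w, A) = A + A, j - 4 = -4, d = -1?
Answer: 1979/280 ≈ 7.0679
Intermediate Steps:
j = 0 (j = 4 - 4 = 0)
o(w, A) = 2*A
P(L) = 10 + 2*L (P(L) = 2 - (-2)*(4 + L) = 2 - (-8 - 2*L) = 2 + (8 + 2*L) = 10 + 2*L)
a(N, W) = 10*W (a(N, W) = (10 + 2*0)*W = (10 + 0)*W = 10*W)
-184/280 + 309/a(18, o(d, 2)) = -184/280 + 309/((10*(2*2))) = -184*1/280 + 309/((10*4)) = -23/35 + 309/40 = 1979/280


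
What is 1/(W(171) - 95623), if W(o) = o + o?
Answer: -1/95281 ≈ -1.0495e-5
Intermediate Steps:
W(o) = 2*o
1/(W(171) - 95623) = 1/(2*171 - 95623) = 1/(342 - 95623) = 1/(-95281) = -1/95281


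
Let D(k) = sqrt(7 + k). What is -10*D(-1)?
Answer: -10*sqrt(6) ≈ -24.495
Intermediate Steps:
-10*D(-1) = -10*sqrt(7 - 1) = -10*sqrt(6)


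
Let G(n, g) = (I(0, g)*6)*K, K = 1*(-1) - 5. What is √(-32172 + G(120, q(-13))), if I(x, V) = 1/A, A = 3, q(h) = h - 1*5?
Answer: 6*I*√894 ≈ 179.4*I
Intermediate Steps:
q(h) = -5 + h (q(h) = h - 5 = -5 + h)
I(x, V) = ⅓ (I(x, V) = 1/3 = ⅓)
K = -6 (K = -1 - 5 = -6)
G(n, g) = -12 (G(n, g) = ((⅓)*6)*(-6) = 2*(-6) = -12)
√(-32172 + G(120, q(-13))) = √(-32172 - 12) = √(-32184) = 6*I*√894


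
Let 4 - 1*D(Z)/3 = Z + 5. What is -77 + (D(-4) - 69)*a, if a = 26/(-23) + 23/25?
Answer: -7403/115 ≈ -64.374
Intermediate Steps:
D(Z) = -3 - 3*Z (D(Z) = 12 - 3*(Z + 5) = 12 - 3*(5 + Z) = 12 + (-15 - 3*Z) = -3 - 3*Z)
a = -121/575 (a = 26*(-1/23) + 23*(1/25) = -26/23 + 23/25 = -121/575 ≈ -0.21043)
-77 + (D(-4) - 69)*a = -77 + ((-3 - 3*(-4)) - 69)*(-121/575) = -77 + ((-3 + 12) - 69)*(-121/575) = -77 + (9 - 69)*(-121/575) = -77 - 60*(-121/575) = -77 + 1452/115 = -7403/115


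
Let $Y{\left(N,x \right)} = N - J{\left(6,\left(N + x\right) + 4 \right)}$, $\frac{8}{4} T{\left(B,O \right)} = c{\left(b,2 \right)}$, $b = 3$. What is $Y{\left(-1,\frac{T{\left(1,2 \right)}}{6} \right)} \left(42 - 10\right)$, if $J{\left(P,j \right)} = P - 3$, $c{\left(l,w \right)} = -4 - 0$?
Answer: $-128$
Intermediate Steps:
$c{\left(l,w \right)} = -4$ ($c{\left(l,w \right)} = -4 + 0 = -4$)
$T{\left(B,O \right)} = -2$ ($T{\left(B,O \right)} = \frac{1}{2} \left(-4\right) = -2$)
$J{\left(P,j \right)} = -3 + P$ ($J{\left(P,j \right)} = P - 3 = -3 + P$)
$Y{\left(N,x \right)} = -3 + N$ ($Y{\left(N,x \right)} = N - \left(-3 + 6\right) = N - 3 = -3 + N$)
$Y{\left(-1,\frac{T{\left(1,2 \right)}}{6} \right)} \left(42 - 10\right) = \left(-3 - 1\right) \left(42 - 10\right) = \left(-4\right) 32 = -128$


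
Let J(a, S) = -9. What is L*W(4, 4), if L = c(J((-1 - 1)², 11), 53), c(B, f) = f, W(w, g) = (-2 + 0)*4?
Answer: -424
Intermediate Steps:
W(w, g) = -8 (W(w, g) = -2*4 = -8)
L = 53
L*W(4, 4) = 53*(-8) = -424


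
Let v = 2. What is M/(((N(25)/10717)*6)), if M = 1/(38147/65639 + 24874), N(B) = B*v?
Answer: 703453163/489822789900 ≈ 0.0014361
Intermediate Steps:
N(B) = 2*B (N(B) = B*2 = 2*B)
M = 65639/1632742633 (M = 1/(38147*(1/65639) + 24874) = 1/(38147/65639 + 24874) = 1/(1632742633/65639) = 65639/1632742633 ≈ 4.0202e-5)
M/(((N(25)/10717)*6)) = 65639/(1632742633*((((2*25)/10717)*6))) = 65639/(1632742633*(((50*(1/10717))*6))) = 65639/(1632742633*(((50/10717)*6))) = 65639/(1632742633*(300/10717)) = (65639/1632742633)*(10717/300) = 703453163/489822789900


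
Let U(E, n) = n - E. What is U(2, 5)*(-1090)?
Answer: -3270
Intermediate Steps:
U(2, 5)*(-1090) = (5 - 1*2)*(-1090) = (5 - 2)*(-1090) = 3*(-1090) = -3270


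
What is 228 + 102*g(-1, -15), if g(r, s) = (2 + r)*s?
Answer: -1302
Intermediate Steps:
g(r, s) = s*(2 + r)
228 + 102*g(-1, -15) = 228 + 102*(-15*(2 - 1)) = 228 + 102*(-15*1) = 228 + 102*(-15) = 228 - 1530 = -1302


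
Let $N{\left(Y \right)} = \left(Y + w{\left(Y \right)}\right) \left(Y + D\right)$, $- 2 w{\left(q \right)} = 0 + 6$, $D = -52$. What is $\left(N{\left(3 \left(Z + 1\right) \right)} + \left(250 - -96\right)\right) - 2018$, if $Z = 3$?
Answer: $-2032$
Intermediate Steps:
$w{\left(q \right)} = -3$ ($w{\left(q \right)} = - \frac{0 + 6}{2} = \left(- \frac{1}{2}\right) 6 = -3$)
$N{\left(Y \right)} = \left(-52 + Y\right) \left(-3 + Y\right)$ ($N{\left(Y \right)} = \left(Y - 3\right) \left(Y - 52\right) = \left(-3 + Y\right) \left(-52 + Y\right) = \left(-52 + Y\right) \left(-3 + Y\right)$)
$\left(N{\left(3 \left(Z + 1\right) \right)} + \left(250 - -96\right)\right) - 2018 = \left(\left(156 + \left(3 \left(3 + 1\right)\right)^{2} - 55 \cdot 3 \left(3 + 1\right)\right) + \left(250 - -96\right)\right) - 2018 = \left(\left(156 + \left(3 \cdot 4\right)^{2} - 55 \cdot 3 \cdot 4\right) + \left(250 + 96\right)\right) - 2018 = \left(\left(156 + 12^{2} - 660\right) + 346\right) - 2018 = \left(\left(156 + 144 - 660\right) + 346\right) - 2018 = \left(-360 + 346\right) - 2018 = -14 - 2018 = -2032$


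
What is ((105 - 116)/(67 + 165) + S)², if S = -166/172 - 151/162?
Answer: 2469200534161/652954499136 ≈ 3.7816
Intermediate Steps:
S = -6608/3483 (S = -166*1/172 - 151*1/162 = -83/86 - 151/162 = -6608/3483 ≈ -1.8972)
((105 - 116)/(67 + 165) + S)² = ((105 - 116)/(67 + 165) - 6608/3483)² = (-11/232 - 6608/3483)² = (-1571369/808056)² = 2469200534161/652954499136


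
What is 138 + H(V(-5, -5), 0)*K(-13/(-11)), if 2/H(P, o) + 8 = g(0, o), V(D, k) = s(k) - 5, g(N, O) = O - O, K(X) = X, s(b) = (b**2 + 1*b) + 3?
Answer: 6059/44 ≈ 137.70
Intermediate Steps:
s(b) = 3 + b + b**2 (s(b) = (b**2 + b) + 3 = (b + b**2) + 3 = 3 + b + b**2)
g(N, O) = 0
V(D, k) = -2 + k + k**2 (V(D, k) = (3 + k + k**2) - 5 = -2 + k + k**2)
H(P, o) = -1/4 (H(P, o) = 2/(-8 + 0) = 2/(-8) = 2*(-1/8) = -1/4)
138 + H(V(-5, -5), 0)*K(-13/(-11)) = 138 - (-13)/(4*(-11)) = 138 - (-13)*(-1)/(4*11) = 138 - 1/4*13/11 = 138 - 13/44 = 6059/44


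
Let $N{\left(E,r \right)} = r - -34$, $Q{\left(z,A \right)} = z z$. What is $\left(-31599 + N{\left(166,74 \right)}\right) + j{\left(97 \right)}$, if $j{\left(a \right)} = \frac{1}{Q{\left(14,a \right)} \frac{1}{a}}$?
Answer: $- \frac{6172139}{196} \approx -31491.0$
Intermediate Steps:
$Q{\left(z,A \right)} = z^{2}$
$N{\left(E,r \right)} = 34 + r$ ($N{\left(E,r \right)} = r + 34 = 34 + r$)
$j{\left(a \right)} = \frac{a}{196}$ ($j{\left(a \right)} = \frac{1}{14^{2} \frac{1}{a}} = \frac{1}{196 \frac{1}{a}} = \frac{a}{196}$)
$\left(-31599 + N{\left(166,74 \right)}\right) + j{\left(97 \right)} = \left(-31599 + \left(34 + 74\right)\right) + \frac{1}{196} \cdot 97 = \left(-31599 + 108\right) + \frac{97}{196} = -31491 + \frac{97}{196} = - \frac{6172139}{196}$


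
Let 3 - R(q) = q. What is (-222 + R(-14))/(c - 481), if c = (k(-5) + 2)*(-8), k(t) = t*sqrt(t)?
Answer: 101885/255009 + 8200*I*sqrt(5)/255009 ≈ 0.39953 + 0.071902*I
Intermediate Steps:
k(t) = t**(3/2)
R(q) = 3 - q
c = -16 + 40*I*sqrt(5) (c = ((-5)**(3/2) + 2)*(-8) = (-5*I*sqrt(5) + 2)*(-8) = (2 - 5*I*sqrt(5))*(-8) = -16 + 40*I*sqrt(5) ≈ -16.0 + 89.443*I)
(-222 + R(-14))/(c - 481) = (-222 + (3 - 1*(-14)))/((-16 + 40*I*sqrt(5)) - 481) = (-222 + (3 + 14))/(-497 + 40*I*sqrt(5)) = (-222 + 17)/(-497 + 40*I*sqrt(5)) = -205/(-497 + 40*I*sqrt(5))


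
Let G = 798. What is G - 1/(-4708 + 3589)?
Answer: 892963/1119 ≈ 798.00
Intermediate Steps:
G - 1/(-4708 + 3589) = 798 - 1/(-4708 + 3589) = 798 - 1/(-1119) = 798 - 1*(-1/1119) = 798 + 1/1119 = 892963/1119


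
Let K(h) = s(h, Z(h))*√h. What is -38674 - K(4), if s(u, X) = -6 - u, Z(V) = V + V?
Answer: -38654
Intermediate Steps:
Z(V) = 2*V
K(h) = √h*(-6 - h) (K(h) = (-6 - h)*√h = √h*(-6 - h))
-38674 - K(4) = -38674 - √4*(-6 - 1*4) = -38674 - 2*(-6 - 4) = -38674 - 2*(-10) = -38674 - 1*(-20) = -38674 + 20 = -38654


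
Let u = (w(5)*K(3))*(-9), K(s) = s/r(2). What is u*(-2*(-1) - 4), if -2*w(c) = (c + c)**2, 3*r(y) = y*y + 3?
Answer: -8100/7 ≈ -1157.1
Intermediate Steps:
r(y) = 1 + y**2/3 (r(y) = (y*y + 3)/3 = (y**2 + 3)/3 = (3 + y**2)/3 = 1 + y**2/3)
K(s) = 3*s/7 (K(s) = s/(1 + (1/3)*2**2) = s/(1 + (1/3)*4) = s/(1 + 4/3) = s/(7/3) = s*(3/7) = 3*s/7)
w(c) = -2*c**2 (w(c) = -(c + c)**2/2 = -4*c**2/2 = -2*c**2)
u = 4050/7 (u = ((-2*5**2)*((3/7)*3))*(-9) = (-2*25*(9/7))*(-9) = -50*9/7*(-9) = -450/7*(-9) = 4050/7 ≈ 578.57)
u*(-2*(-1) - 4) = 4050*(-2*(-1) - 4)/7 = 4050*(2 - 4)/7 = (4050/7)*(-2) = -8100/7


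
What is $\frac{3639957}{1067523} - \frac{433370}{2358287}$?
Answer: $\frac{2707143610383}{839175204367} \approx 3.226$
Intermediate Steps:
$\frac{3639957}{1067523} - \frac{433370}{2358287} = 3639957 \cdot \frac{1}{1067523} - \frac{433370}{2358287} = \frac{1213319}{355841} - \frac{433370}{2358287} = \frac{2707143610383}{839175204367}$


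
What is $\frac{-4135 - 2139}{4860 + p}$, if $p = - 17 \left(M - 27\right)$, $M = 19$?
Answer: $- \frac{3137}{2498} \approx -1.2558$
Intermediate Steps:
$p = 136$ ($p = - 17 \left(19 - 27\right) = \left(-17\right) \left(-8\right) = 136$)
$\frac{-4135 - 2139}{4860 + p} = \frac{-4135 - 2139}{4860 + 136} = - \frac{6274}{4996} = \left(-6274\right) \frac{1}{4996} = - \frac{3137}{2498}$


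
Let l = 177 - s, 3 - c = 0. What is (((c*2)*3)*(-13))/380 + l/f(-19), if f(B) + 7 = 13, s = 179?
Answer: -541/570 ≈ -0.94912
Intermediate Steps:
c = 3 (c = 3 - 1*0 = 3 + 0 = 3)
f(B) = 6 (f(B) = -7 + 13 = 6)
l = -2 (l = 177 - 1*179 = 177 - 179 = -2)
(((c*2)*3)*(-13))/380 + l/f(-19) = (((3*2)*3)*(-13))/380 - 2/6 = ((6*3)*(-13))*(1/380) - 2*⅙ = (18*(-13))*(1/380) - ⅓ = -234*1/380 - ⅓ = -117/190 - ⅓ = -541/570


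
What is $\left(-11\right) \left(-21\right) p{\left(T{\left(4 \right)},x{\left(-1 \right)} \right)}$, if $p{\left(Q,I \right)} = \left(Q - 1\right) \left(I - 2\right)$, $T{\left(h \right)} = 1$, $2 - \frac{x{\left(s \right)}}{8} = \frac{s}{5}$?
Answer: $0$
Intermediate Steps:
$x{\left(s \right)} = 16 - \frac{8 s}{5}$ ($x{\left(s \right)} = 16 - 8 \frac{s}{5} = 16 - \frac{8 s}{5}$)
$p{\left(Q,I \right)} = \left(-1 + Q\right) \left(-2 + I\right)$
$\left(-11\right) \left(-21\right) p{\left(T{\left(4 \right)},x{\left(-1 \right)} \right)} = \left(-11\right) \left(-21\right) \left(2 - \left(16 - - \frac{8}{5}\right) - 2 + \left(16 - - \frac{8}{5}\right) 1\right) = 231 \left(2 - \left(16 + \frac{8}{5}\right) - 2 + \left(16 + \frac{8}{5}\right) 1\right) = 231 \left(2 - \frac{88}{5} - 2 + \frac{88}{5} \cdot 1\right) = 231 \left(2 - \frac{88}{5} - 2 + \frac{88}{5}\right) = 231 \cdot 0 = 0$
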